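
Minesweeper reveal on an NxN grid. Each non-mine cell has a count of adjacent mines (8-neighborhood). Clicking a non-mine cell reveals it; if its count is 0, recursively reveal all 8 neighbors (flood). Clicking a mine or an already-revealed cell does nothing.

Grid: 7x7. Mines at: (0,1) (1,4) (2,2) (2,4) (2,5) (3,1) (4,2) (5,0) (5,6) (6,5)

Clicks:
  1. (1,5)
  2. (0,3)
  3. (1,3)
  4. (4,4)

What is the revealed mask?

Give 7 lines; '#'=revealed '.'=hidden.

Answer: ...#...
...#.#.
.......
...###.
...###.
...###.
.......

Derivation:
Click 1 (1,5) count=3: revealed 1 new [(1,5)] -> total=1
Click 2 (0,3) count=1: revealed 1 new [(0,3)] -> total=2
Click 3 (1,3) count=3: revealed 1 new [(1,3)] -> total=3
Click 4 (4,4) count=0: revealed 9 new [(3,3) (3,4) (3,5) (4,3) (4,4) (4,5) (5,3) (5,4) (5,5)] -> total=12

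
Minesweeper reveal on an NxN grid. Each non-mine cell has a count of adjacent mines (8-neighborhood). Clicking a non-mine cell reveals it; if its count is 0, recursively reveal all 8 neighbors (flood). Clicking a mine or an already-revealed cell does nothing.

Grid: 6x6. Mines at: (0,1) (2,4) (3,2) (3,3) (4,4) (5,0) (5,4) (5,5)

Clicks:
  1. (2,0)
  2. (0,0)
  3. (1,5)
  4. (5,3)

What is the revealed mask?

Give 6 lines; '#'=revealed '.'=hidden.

Click 1 (2,0) count=0: revealed 8 new [(1,0) (1,1) (2,0) (2,1) (3,0) (3,1) (4,0) (4,1)] -> total=8
Click 2 (0,0) count=1: revealed 1 new [(0,0)] -> total=9
Click 3 (1,5) count=1: revealed 1 new [(1,5)] -> total=10
Click 4 (5,3) count=2: revealed 1 new [(5,3)] -> total=11

Answer: #.....
##...#
##....
##....
##....
...#..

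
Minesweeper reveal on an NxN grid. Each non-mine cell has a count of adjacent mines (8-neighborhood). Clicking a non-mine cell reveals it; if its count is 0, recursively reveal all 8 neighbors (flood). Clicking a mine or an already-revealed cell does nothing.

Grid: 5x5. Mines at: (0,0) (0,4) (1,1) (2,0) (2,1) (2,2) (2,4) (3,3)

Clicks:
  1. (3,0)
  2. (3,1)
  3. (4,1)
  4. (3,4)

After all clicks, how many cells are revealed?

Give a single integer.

Click 1 (3,0) count=2: revealed 1 new [(3,0)] -> total=1
Click 2 (3,1) count=3: revealed 1 new [(3,1)] -> total=2
Click 3 (4,1) count=0: revealed 4 new [(3,2) (4,0) (4,1) (4,2)] -> total=6
Click 4 (3,4) count=2: revealed 1 new [(3,4)] -> total=7

Answer: 7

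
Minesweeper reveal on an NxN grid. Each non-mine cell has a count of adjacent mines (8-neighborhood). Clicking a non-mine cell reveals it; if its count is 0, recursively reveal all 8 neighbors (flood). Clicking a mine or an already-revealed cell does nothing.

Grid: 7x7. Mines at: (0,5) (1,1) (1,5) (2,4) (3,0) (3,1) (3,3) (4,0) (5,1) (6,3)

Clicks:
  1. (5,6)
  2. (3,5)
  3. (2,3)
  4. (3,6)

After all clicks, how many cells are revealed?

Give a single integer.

Click 1 (5,6) count=0: revealed 14 new [(2,5) (2,6) (3,4) (3,5) (3,6) (4,4) (4,5) (4,6) (5,4) (5,5) (5,6) (6,4) (6,5) (6,6)] -> total=14
Click 2 (3,5) count=1: revealed 0 new [(none)] -> total=14
Click 3 (2,3) count=2: revealed 1 new [(2,3)] -> total=15
Click 4 (3,6) count=0: revealed 0 new [(none)] -> total=15

Answer: 15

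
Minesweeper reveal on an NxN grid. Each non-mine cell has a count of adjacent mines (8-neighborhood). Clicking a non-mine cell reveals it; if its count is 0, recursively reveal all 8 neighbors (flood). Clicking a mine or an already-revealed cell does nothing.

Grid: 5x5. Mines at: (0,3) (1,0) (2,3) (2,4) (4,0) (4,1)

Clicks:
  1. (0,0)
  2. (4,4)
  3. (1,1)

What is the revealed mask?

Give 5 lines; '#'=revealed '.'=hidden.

Answer: #....
.#...
.....
..###
..###

Derivation:
Click 1 (0,0) count=1: revealed 1 new [(0,0)] -> total=1
Click 2 (4,4) count=0: revealed 6 new [(3,2) (3,3) (3,4) (4,2) (4,3) (4,4)] -> total=7
Click 3 (1,1) count=1: revealed 1 new [(1,1)] -> total=8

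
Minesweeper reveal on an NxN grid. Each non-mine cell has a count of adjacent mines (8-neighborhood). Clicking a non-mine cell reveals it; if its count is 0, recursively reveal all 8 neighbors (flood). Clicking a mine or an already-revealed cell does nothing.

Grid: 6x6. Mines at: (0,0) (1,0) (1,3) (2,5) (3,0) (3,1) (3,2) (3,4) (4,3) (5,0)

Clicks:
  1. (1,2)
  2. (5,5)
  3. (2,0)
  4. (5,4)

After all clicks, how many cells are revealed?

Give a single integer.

Answer: 6

Derivation:
Click 1 (1,2) count=1: revealed 1 new [(1,2)] -> total=1
Click 2 (5,5) count=0: revealed 4 new [(4,4) (4,5) (5,4) (5,5)] -> total=5
Click 3 (2,0) count=3: revealed 1 new [(2,0)] -> total=6
Click 4 (5,4) count=1: revealed 0 new [(none)] -> total=6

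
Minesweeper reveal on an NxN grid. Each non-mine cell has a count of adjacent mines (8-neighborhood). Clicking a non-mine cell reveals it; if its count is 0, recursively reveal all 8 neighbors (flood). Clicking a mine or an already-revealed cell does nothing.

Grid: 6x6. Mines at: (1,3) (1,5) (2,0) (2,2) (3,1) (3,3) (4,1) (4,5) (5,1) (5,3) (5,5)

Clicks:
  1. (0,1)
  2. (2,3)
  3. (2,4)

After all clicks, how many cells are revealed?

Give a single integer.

Click 1 (0,1) count=0: revealed 6 new [(0,0) (0,1) (0,2) (1,0) (1,1) (1,2)] -> total=6
Click 2 (2,3) count=3: revealed 1 new [(2,3)] -> total=7
Click 3 (2,4) count=3: revealed 1 new [(2,4)] -> total=8

Answer: 8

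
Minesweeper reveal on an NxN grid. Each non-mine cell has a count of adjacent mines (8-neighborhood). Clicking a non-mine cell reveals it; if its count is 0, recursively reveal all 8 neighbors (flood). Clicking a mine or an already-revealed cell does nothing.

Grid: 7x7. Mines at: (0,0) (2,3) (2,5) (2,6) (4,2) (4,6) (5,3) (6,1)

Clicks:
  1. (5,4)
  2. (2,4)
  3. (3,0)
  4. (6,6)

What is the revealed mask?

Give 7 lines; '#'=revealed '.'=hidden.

Click 1 (5,4) count=1: revealed 1 new [(5,4)] -> total=1
Click 2 (2,4) count=2: revealed 1 new [(2,4)] -> total=2
Click 3 (3,0) count=0: revealed 13 new [(1,0) (1,1) (1,2) (2,0) (2,1) (2,2) (3,0) (3,1) (3,2) (4,0) (4,1) (5,0) (5,1)] -> total=15
Click 4 (6,6) count=0: revealed 5 new [(5,5) (5,6) (6,4) (6,5) (6,6)] -> total=20

Answer: .......
###....
###.#..
###....
##.....
##..###
....###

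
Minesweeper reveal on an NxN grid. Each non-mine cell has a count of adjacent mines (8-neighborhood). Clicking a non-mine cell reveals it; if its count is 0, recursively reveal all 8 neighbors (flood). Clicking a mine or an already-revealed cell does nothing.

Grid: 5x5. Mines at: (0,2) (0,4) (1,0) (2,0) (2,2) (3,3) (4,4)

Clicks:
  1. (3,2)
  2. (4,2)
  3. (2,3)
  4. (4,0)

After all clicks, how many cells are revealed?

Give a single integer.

Answer: 7

Derivation:
Click 1 (3,2) count=2: revealed 1 new [(3,2)] -> total=1
Click 2 (4,2) count=1: revealed 1 new [(4,2)] -> total=2
Click 3 (2,3) count=2: revealed 1 new [(2,3)] -> total=3
Click 4 (4,0) count=0: revealed 4 new [(3,0) (3,1) (4,0) (4,1)] -> total=7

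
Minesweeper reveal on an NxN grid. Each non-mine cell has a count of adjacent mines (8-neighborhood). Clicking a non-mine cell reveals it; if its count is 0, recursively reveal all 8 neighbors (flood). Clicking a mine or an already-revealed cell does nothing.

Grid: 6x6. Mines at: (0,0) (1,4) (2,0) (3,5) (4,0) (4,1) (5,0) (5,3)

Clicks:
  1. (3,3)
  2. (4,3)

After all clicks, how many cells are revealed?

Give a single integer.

Answer: 17

Derivation:
Click 1 (3,3) count=0: revealed 17 new [(0,1) (0,2) (0,3) (1,1) (1,2) (1,3) (2,1) (2,2) (2,3) (2,4) (3,1) (3,2) (3,3) (3,4) (4,2) (4,3) (4,4)] -> total=17
Click 2 (4,3) count=1: revealed 0 new [(none)] -> total=17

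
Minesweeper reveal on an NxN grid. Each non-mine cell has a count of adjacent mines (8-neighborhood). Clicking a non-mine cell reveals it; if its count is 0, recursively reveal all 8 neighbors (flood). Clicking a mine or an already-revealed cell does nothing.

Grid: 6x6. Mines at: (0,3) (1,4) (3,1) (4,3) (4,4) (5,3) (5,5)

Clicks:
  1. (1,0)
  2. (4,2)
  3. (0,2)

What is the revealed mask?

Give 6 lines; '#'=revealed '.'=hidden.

Click 1 (1,0) count=0: revealed 9 new [(0,0) (0,1) (0,2) (1,0) (1,1) (1,2) (2,0) (2,1) (2,2)] -> total=9
Click 2 (4,2) count=3: revealed 1 new [(4,2)] -> total=10
Click 3 (0,2) count=1: revealed 0 new [(none)] -> total=10

Answer: ###...
###...
###...
......
..#...
......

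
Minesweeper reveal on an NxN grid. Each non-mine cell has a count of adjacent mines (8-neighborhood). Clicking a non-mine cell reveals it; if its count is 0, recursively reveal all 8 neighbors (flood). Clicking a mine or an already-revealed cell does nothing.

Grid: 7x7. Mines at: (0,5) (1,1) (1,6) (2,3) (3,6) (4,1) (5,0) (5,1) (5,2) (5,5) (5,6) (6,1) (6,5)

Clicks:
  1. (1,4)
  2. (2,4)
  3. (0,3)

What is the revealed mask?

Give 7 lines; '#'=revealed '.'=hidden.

Click 1 (1,4) count=2: revealed 1 new [(1,4)] -> total=1
Click 2 (2,4) count=1: revealed 1 new [(2,4)] -> total=2
Click 3 (0,3) count=0: revealed 5 new [(0,2) (0,3) (0,4) (1,2) (1,3)] -> total=7

Answer: ..###..
..###..
....#..
.......
.......
.......
.......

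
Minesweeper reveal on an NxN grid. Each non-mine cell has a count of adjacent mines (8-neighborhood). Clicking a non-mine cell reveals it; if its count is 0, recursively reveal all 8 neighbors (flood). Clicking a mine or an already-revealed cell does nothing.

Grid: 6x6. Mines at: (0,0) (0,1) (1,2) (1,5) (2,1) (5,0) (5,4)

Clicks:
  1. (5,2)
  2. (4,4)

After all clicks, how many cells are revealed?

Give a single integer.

Answer: 17

Derivation:
Click 1 (5,2) count=0: revealed 17 new [(2,2) (2,3) (2,4) (2,5) (3,1) (3,2) (3,3) (3,4) (3,5) (4,1) (4,2) (4,3) (4,4) (4,5) (5,1) (5,2) (5,3)] -> total=17
Click 2 (4,4) count=1: revealed 0 new [(none)] -> total=17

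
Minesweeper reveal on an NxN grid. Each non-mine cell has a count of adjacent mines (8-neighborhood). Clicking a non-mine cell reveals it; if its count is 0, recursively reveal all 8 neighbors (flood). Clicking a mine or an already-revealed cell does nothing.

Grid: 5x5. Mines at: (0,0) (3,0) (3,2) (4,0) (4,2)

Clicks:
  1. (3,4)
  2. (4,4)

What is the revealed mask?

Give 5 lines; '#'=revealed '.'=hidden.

Answer: .####
.####
.####
...##
...##

Derivation:
Click 1 (3,4) count=0: revealed 16 new [(0,1) (0,2) (0,3) (0,4) (1,1) (1,2) (1,3) (1,4) (2,1) (2,2) (2,3) (2,4) (3,3) (3,4) (4,3) (4,4)] -> total=16
Click 2 (4,4) count=0: revealed 0 new [(none)] -> total=16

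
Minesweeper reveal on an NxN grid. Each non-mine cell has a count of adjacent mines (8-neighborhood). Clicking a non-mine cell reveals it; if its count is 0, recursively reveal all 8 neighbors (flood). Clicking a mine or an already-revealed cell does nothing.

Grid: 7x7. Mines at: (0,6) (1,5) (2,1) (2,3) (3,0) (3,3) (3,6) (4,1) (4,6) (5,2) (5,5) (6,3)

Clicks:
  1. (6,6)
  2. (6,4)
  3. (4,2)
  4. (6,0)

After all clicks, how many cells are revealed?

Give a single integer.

Click 1 (6,6) count=1: revealed 1 new [(6,6)] -> total=1
Click 2 (6,4) count=2: revealed 1 new [(6,4)] -> total=2
Click 3 (4,2) count=3: revealed 1 new [(4,2)] -> total=3
Click 4 (6,0) count=0: revealed 4 new [(5,0) (5,1) (6,0) (6,1)] -> total=7

Answer: 7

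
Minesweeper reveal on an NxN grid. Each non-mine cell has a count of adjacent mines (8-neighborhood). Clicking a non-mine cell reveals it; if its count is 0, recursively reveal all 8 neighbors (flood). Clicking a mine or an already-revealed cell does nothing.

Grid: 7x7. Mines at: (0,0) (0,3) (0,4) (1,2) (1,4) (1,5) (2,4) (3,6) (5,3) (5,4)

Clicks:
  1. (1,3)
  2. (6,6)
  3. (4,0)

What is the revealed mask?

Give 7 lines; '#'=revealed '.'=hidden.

Click 1 (1,3) count=5: revealed 1 new [(1,3)] -> total=1
Click 2 (6,6) count=0: revealed 6 new [(4,5) (4,6) (5,5) (5,6) (6,5) (6,6)] -> total=7
Click 3 (4,0) count=0: revealed 20 new [(1,0) (1,1) (2,0) (2,1) (2,2) (2,3) (3,0) (3,1) (3,2) (3,3) (4,0) (4,1) (4,2) (4,3) (5,0) (5,1) (5,2) (6,0) (6,1) (6,2)] -> total=27

Answer: .......
##.#...
####...
####...
####.##
###..##
###..##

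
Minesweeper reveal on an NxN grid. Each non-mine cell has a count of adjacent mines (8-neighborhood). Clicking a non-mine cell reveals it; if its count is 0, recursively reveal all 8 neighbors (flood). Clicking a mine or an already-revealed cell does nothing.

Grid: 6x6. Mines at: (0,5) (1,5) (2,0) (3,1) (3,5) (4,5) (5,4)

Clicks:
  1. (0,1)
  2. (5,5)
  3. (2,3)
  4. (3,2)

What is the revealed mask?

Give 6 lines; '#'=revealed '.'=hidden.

Click 1 (0,1) count=0: revealed 20 new [(0,0) (0,1) (0,2) (0,3) (0,4) (1,0) (1,1) (1,2) (1,3) (1,4) (2,1) (2,2) (2,3) (2,4) (3,2) (3,3) (3,4) (4,2) (4,3) (4,4)] -> total=20
Click 2 (5,5) count=2: revealed 1 new [(5,5)] -> total=21
Click 3 (2,3) count=0: revealed 0 new [(none)] -> total=21
Click 4 (3,2) count=1: revealed 0 new [(none)] -> total=21

Answer: #####.
#####.
.####.
..###.
..###.
.....#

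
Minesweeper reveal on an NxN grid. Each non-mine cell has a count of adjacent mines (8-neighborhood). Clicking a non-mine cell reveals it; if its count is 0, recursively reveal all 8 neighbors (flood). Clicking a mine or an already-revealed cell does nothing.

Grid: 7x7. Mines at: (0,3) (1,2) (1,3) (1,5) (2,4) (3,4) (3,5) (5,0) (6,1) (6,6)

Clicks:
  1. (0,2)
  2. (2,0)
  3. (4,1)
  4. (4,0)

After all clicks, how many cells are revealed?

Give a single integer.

Click 1 (0,2) count=3: revealed 1 new [(0,2)] -> total=1
Click 2 (2,0) count=0: revealed 27 new [(0,0) (0,1) (1,0) (1,1) (2,0) (2,1) (2,2) (2,3) (3,0) (3,1) (3,2) (3,3) (4,0) (4,1) (4,2) (4,3) (4,4) (4,5) (5,1) (5,2) (5,3) (5,4) (5,5) (6,2) (6,3) (6,4) (6,5)] -> total=28
Click 3 (4,1) count=1: revealed 0 new [(none)] -> total=28
Click 4 (4,0) count=1: revealed 0 new [(none)] -> total=28

Answer: 28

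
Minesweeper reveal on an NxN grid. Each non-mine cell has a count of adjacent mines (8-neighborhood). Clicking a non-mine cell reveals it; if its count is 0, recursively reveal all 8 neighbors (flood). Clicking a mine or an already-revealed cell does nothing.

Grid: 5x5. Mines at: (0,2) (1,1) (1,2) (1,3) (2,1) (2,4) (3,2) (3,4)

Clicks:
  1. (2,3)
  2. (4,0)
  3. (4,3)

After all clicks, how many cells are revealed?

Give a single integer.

Answer: 6

Derivation:
Click 1 (2,3) count=5: revealed 1 new [(2,3)] -> total=1
Click 2 (4,0) count=0: revealed 4 new [(3,0) (3,1) (4,0) (4,1)] -> total=5
Click 3 (4,3) count=2: revealed 1 new [(4,3)] -> total=6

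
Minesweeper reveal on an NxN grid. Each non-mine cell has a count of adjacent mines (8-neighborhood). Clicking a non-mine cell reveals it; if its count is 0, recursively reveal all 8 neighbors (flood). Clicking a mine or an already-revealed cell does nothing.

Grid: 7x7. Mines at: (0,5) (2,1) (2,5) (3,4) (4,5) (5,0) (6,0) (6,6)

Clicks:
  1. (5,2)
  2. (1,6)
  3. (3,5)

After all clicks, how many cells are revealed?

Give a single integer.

Click 1 (5,2) count=0: revealed 17 new [(3,1) (3,2) (3,3) (4,1) (4,2) (4,3) (4,4) (5,1) (5,2) (5,3) (5,4) (5,5) (6,1) (6,2) (6,3) (6,4) (6,5)] -> total=17
Click 2 (1,6) count=2: revealed 1 new [(1,6)] -> total=18
Click 3 (3,5) count=3: revealed 1 new [(3,5)] -> total=19

Answer: 19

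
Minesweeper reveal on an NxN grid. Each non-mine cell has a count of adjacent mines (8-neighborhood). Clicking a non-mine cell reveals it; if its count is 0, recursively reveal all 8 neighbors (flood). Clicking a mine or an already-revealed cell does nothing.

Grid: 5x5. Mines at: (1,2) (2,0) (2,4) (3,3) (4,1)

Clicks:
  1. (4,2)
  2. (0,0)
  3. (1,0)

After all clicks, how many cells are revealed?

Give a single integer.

Click 1 (4,2) count=2: revealed 1 new [(4,2)] -> total=1
Click 2 (0,0) count=0: revealed 4 new [(0,0) (0,1) (1,0) (1,1)] -> total=5
Click 3 (1,0) count=1: revealed 0 new [(none)] -> total=5

Answer: 5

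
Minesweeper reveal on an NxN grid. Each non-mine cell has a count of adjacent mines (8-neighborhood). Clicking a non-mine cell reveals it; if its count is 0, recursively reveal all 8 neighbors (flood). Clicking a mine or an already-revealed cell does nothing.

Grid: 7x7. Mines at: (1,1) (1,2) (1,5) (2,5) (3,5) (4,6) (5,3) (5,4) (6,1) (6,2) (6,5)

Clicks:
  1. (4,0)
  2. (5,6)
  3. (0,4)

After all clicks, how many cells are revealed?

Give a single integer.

Answer: 20

Derivation:
Click 1 (4,0) count=0: revealed 18 new [(2,0) (2,1) (2,2) (2,3) (2,4) (3,0) (3,1) (3,2) (3,3) (3,4) (4,0) (4,1) (4,2) (4,3) (4,4) (5,0) (5,1) (5,2)] -> total=18
Click 2 (5,6) count=2: revealed 1 new [(5,6)] -> total=19
Click 3 (0,4) count=1: revealed 1 new [(0,4)] -> total=20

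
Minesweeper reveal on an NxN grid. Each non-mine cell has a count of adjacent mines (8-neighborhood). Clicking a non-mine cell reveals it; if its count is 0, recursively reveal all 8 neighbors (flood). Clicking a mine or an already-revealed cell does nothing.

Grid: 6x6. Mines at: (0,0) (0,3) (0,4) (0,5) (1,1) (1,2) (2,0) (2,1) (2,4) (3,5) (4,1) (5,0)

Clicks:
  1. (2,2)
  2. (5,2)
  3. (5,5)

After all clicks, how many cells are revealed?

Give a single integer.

Answer: 12

Derivation:
Click 1 (2,2) count=3: revealed 1 new [(2,2)] -> total=1
Click 2 (5,2) count=1: revealed 1 new [(5,2)] -> total=2
Click 3 (5,5) count=0: revealed 10 new [(3,2) (3,3) (3,4) (4,2) (4,3) (4,4) (4,5) (5,3) (5,4) (5,5)] -> total=12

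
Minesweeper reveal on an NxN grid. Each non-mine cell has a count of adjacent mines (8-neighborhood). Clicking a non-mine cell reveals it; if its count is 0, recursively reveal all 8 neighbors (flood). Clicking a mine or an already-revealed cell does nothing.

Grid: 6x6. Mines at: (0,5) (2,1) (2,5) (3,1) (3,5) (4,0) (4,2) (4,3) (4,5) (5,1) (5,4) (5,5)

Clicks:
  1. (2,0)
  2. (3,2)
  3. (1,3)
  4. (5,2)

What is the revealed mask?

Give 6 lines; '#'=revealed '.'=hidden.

Click 1 (2,0) count=2: revealed 1 new [(2,0)] -> total=1
Click 2 (3,2) count=4: revealed 1 new [(3,2)] -> total=2
Click 3 (1,3) count=0: revealed 15 new [(0,0) (0,1) (0,2) (0,3) (0,4) (1,0) (1,1) (1,2) (1,3) (1,4) (2,2) (2,3) (2,4) (3,3) (3,4)] -> total=17
Click 4 (5,2) count=3: revealed 1 new [(5,2)] -> total=18

Answer: #####.
#####.
#.###.
..###.
......
..#...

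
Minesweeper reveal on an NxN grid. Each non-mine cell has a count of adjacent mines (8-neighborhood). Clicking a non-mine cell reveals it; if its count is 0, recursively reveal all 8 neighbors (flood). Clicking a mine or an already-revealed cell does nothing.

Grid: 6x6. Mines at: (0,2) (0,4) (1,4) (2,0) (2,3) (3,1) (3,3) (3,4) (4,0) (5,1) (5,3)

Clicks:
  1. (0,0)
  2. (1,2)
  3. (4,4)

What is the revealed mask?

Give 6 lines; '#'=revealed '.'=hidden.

Click 1 (0,0) count=0: revealed 4 new [(0,0) (0,1) (1,0) (1,1)] -> total=4
Click 2 (1,2) count=2: revealed 1 new [(1,2)] -> total=5
Click 3 (4,4) count=3: revealed 1 new [(4,4)] -> total=6

Answer: ##....
###...
......
......
....#.
......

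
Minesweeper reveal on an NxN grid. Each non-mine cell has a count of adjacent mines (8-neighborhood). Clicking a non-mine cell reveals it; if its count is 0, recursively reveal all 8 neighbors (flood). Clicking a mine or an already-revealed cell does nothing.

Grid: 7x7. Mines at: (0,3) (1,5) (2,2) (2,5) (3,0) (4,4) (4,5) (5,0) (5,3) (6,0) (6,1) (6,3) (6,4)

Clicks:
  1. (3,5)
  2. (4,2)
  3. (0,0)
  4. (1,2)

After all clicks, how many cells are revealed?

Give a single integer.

Click 1 (3,5) count=3: revealed 1 new [(3,5)] -> total=1
Click 2 (4,2) count=1: revealed 1 new [(4,2)] -> total=2
Click 3 (0,0) count=0: revealed 8 new [(0,0) (0,1) (0,2) (1,0) (1,1) (1,2) (2,0) (2,1)] -> total=10
Click 4 (1,2) count=2: revealed 0 new [(none)] -> total=10

Answer: 10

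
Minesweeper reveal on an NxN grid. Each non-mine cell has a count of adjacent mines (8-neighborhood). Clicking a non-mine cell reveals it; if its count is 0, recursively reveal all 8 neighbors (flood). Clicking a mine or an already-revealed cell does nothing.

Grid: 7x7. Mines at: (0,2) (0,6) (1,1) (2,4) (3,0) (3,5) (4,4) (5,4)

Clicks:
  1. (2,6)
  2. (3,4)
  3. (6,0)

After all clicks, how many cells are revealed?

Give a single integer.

Answer: 20

Derivation:
Click 1 (2,6) count=1: revealed 1 new [(2,6)] -> total=1
Click 2 (3,4) count=3: revealed 1 new [(3,4)] -> total=2
Click 3 (6,0) count=0: revealed 18 new [(2,1) (2,2) (2,3) (3,1) (3,2) (3,3) (4,0) (4,1) (4,2) (4,3) (5,0) (5,1) (5,2) (5,3) (6,0) (6,1) (6,2) (6,3)] -> total=20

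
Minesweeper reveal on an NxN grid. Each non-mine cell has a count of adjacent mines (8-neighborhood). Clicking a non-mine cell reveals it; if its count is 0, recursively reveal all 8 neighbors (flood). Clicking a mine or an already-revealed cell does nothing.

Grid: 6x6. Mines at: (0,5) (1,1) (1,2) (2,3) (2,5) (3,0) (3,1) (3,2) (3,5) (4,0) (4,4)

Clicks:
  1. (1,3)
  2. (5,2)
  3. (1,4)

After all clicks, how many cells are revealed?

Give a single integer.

Click 1 (1,3) count=2: revealed 1 new [(1,3)] -> total=1
Click 2 (5,2) count=0: revealed 6 new [(4,1) (4,2) (4,3) (5,1) (5,2) (5,3)] -> total=7
Click 3 (1,4) count=3: revealed 1 new [(1,4)] -> total=8

Answer: 8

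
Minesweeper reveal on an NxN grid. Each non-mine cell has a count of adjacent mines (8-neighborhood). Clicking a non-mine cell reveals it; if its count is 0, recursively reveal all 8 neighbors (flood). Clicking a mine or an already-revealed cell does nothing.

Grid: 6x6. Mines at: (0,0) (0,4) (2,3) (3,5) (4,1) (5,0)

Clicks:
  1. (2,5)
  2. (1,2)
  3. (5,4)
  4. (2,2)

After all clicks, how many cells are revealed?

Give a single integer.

Click 1 (2,5) count=1: revealed 1 new [(2,5)] -> total=1
Click 2 (1,2) count=1: revealed 1 new [(1,2)] -> total=2
Click 3 (5,4) count=0: revealed 11 new [(3,2) (3,3) (3,4) (4,2) (4,3) (4,4) (4,5) (5,2) (5,3) (5,4) (5,5)] -> total=13
Click 4 (2,2) count=1: revealed 1 new [(2,2)] -> total=14

Answer: 14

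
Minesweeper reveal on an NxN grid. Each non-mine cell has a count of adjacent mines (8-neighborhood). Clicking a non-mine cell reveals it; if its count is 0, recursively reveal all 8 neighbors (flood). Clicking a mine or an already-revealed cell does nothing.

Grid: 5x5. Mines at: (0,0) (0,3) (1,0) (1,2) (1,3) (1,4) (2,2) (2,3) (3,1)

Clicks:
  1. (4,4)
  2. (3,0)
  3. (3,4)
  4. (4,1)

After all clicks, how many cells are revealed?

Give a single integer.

Click 1 (4,4) count=0: revealed 6 new [(3,2) (3,3) (3,4) (4,2) (4,3) (4,4)] -> total=6
Click 2 (3,0) count=1: revealed 1 new [(3,0)] -> total=7
Click 3 (3,4) count=1: revealed 0 new [(none)] -> total=7
Click 4 (4,1) count=1: revealed 1 new [(4,1)] -> total=8

Answer: 8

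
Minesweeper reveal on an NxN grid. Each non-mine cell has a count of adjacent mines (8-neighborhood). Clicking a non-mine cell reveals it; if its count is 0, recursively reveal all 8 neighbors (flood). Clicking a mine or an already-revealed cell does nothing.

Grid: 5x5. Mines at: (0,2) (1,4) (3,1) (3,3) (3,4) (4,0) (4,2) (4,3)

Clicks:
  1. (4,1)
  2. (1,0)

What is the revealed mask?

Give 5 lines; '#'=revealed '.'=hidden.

Answer: ##...
##...
##...
.....
.#...

Derivation:
Click 1 (4,1) count=3: revealed 1 new [(4,1)] -> total=1
Click 2 (1,0) count=0: revealed 6 new [(0,0) (0,1) (1,0) (1,1) (2,0) (2,1)] -> total=7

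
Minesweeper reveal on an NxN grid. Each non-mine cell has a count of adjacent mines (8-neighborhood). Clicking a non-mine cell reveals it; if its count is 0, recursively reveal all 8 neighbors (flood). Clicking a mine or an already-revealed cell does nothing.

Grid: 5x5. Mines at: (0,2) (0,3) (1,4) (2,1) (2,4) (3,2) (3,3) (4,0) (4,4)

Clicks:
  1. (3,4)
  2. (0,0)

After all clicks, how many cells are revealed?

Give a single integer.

Click 1 (3,4) count=3: revealed 1 new [(3,4)] -> total=1
Click 2 (0,0) count=0: revealed 4 new [(0,0) (0,1) (1,0) (1,1)] -> total=5

Answer: 5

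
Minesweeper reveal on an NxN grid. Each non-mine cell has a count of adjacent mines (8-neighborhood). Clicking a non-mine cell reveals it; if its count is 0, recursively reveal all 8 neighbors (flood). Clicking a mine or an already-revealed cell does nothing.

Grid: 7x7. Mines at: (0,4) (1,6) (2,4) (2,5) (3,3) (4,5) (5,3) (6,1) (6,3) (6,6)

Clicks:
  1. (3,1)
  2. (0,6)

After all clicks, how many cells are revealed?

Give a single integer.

Click 1 (3,1) count=0: revealed 21 new [(0,0) (0,1) (0,2) (0,3) (1,0) (1,1) (1,2) (1,3) (2,0) (2,1) (2,2) (2,3) (3,0) (3,1) (3,2) (4,0) (4,1) (4,2) (5,0) (5,1) (5,2)] -> total=21
Click 2 (0,6) count=1: revealed 1 new [(0,6)] -> total=22

Answer: 22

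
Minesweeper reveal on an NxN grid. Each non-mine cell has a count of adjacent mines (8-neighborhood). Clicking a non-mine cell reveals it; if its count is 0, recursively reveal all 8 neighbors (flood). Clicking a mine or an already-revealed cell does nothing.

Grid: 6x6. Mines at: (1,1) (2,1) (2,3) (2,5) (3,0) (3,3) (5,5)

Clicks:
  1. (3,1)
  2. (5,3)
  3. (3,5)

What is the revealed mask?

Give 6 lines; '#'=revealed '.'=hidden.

Answer: ......
......
......
.#...#
#####.
#####.

Derivation:
Click 1 (3,1) count=2: revealed 1 new [(3,1)] -> total=1
Click 2 (5,3) count=0: revealed 10 new [(4,0) (4,1) (4,2) (4,3) (4,4) (5,0) (5,1) (5,2) (5,3) (5,4)] -> total=11
Click 3 (3,5) count=1: revealed 1 new [(3,5)] -> total=12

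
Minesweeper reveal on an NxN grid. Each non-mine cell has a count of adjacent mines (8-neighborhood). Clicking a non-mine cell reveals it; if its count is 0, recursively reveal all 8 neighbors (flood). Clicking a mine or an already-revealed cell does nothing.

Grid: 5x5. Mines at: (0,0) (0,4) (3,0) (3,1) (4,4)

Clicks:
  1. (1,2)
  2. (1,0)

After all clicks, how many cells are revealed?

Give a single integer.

Click 1 (1,2) count=0: revealed 14 new [(0,1) (0,2) (0,3) (1,1) (1,2) (1,3) (1,4) (2,1) (2,2) (2,3) (2,4) (3,2) (3,3) (3,4)] -> total=14
Click 2 (1,0) count=1: revealed 1 new [(1,0)] -> total=15

Answer: 15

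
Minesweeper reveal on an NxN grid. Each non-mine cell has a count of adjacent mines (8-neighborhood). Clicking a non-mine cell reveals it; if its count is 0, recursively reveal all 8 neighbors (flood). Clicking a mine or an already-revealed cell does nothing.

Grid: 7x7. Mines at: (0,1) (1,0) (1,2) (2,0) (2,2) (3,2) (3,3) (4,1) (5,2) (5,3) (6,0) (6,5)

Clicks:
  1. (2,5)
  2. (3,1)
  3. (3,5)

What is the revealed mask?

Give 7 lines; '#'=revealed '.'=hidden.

Click 1 (2,5) count=0: revealed 21 new [(0,3) (0,4) (0,5) (0,6) (1,3) (1,4) (1,5) (1,6) (2,3) (2,4) (2,5) (2,6) (3,4) (3,5) (3,6) (4,4) (4,5) (4,6) (5,4) (5,5) (5,6)] -> total=21
Click 2 (3,1) count=4: revealed 1 new [(3,1)] -> total=22
Click 3 (3,5) count=0: revealed 0 new [(none)] -> total=22

Answer: ...####
...####
...####
.#..###
....###
....###
.......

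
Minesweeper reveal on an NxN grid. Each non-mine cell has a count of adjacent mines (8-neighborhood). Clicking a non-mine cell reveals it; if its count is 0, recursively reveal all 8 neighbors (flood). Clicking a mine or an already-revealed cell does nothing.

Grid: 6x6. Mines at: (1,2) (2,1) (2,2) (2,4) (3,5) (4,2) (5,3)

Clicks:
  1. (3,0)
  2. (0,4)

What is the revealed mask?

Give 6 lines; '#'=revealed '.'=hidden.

Answer: ...###
...###
......
#.....
......
......

Derivation:
Click 1 (3,0) count=1: revealed 1 new [(3,0)] -> total=1
Click 2 (0,4) count=0: revealed 6 new [(0,3) (0,4) (0,5) (1,3) (1,4) (1,5)] -> total=7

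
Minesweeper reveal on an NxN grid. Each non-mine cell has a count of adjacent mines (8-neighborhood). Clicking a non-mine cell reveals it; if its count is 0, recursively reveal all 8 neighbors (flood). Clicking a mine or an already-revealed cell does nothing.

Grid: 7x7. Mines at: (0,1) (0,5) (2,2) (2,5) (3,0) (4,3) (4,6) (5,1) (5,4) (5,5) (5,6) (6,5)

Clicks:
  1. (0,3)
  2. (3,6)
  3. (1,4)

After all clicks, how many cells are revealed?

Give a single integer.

Click 1 (0,3) count=0: revealed 6 new [(0,2) (0,3) (0,4) (1,2) (1,3) (1,4)] -> total=6
Click 2 (3,6) count=2: revealed 1 new [(3,6)] -> total=7
Click 3 (1,4) count=2: revealed 0 new [(none)] -> total=7

Answer: 7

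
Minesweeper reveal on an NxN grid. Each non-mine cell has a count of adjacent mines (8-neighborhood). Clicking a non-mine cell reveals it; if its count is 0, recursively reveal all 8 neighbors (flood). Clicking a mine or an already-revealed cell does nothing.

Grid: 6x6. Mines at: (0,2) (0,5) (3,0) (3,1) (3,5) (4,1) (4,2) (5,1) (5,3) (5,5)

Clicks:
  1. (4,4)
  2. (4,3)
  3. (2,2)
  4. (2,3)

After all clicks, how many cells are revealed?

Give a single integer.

Answer: 11

Derivation:
Click 1 (4,4) count=3: revealed 1 new [(4,4)] -> total=1
Click 2 (4,3) count=2: revealed 1 new [(4,3)] -> total=2
Click 3 (2,2) count=1: revealed 1 new [(2,2)] -> total=3
Click 4 (2,3) count=0: revealed 8 new [(1,2) (1,3) (1,4) (2,3) (2,4) (3,2) (3,3) (3,4)] -> total=11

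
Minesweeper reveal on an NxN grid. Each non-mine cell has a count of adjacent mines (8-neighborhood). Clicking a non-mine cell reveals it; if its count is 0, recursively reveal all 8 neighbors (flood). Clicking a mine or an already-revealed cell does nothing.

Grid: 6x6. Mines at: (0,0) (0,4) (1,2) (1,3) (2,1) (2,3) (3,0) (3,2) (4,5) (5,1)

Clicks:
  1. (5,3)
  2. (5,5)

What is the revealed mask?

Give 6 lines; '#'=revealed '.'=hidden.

Answer: ......
......
......
......
..###.
..####

Derivation:
Click 1 (5,3) count=0: revealed 6 new [(4,2) (4,3) (4,4) (5,2) (5,3) (5,4)] -> total=6
Click 2 (5,5) count=1: revealed 1 new [(5,5)] -> total=7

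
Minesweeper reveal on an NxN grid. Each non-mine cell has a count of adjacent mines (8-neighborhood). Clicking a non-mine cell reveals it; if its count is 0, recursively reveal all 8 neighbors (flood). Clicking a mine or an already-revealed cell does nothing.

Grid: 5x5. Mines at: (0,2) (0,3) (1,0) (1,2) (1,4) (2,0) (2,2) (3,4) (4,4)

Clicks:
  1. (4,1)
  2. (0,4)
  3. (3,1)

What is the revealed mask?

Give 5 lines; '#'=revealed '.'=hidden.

Click 1 (4,1) count=0: revealed 8 new [(3,0) (3,1) (3,2) (3,3) (4,0) (4,1) (4,2) (4,3)] -> total=8
Click 2 (0,4) count=2: revealed 1 new [(0,4)] -> total=9
Click 3 (3,1) count=2: revealed 0 new [(none)] -> total=9

Answer: ....#
.....
.....
####.
####.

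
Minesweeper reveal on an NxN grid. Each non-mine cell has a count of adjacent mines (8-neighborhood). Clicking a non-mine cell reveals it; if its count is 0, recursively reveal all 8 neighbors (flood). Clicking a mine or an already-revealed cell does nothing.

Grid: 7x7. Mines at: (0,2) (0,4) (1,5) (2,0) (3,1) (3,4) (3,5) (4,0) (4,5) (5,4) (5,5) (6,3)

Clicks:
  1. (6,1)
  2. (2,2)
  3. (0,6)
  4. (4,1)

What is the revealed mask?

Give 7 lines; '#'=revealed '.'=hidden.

Answer: ......#
.......
..#....
.......
.#.....
###....
###....

Derivation:
Click 1 (6,1) count=0: revealed 6 new [(5,0) (5,1) (5,2) (6,0) (6,1) (6,2)] -> total=6
Click 2 (2,2) count=1: revealed 1 new [(2,2)] -> total=7
Click 3 (0,6) count=1: revealed 1 new [(0,6)] -> total=8
Click 4 (4,1) count=2: revealed 1 new [(4,1)] -> total=9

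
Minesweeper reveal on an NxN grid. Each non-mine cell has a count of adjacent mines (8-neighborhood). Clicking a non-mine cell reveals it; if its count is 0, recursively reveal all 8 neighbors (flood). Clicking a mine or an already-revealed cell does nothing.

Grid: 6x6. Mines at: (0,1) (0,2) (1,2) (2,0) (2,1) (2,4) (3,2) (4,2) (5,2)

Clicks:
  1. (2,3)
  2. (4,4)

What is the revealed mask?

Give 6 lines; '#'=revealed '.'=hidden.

Answer: ......
......
...#..
...###
...###
...###

Derivation:
Click 1 (2,3) count=3: revealed 1 new [(2,3)] -> total=1
Click 2 (4,4) count=0: revealed 9 new [(3,3) (3,4) (3,5) (4,3) (4,4) (4,5) (5,3) (5,4) (5,5)] -> total=10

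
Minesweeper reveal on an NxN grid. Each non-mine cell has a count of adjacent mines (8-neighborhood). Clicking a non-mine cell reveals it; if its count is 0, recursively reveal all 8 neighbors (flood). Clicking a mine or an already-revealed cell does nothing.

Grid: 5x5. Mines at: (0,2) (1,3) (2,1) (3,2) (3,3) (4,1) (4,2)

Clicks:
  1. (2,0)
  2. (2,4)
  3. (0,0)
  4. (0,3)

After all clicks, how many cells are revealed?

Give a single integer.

Click 1 (2,0) count=1: revealed 1 new [(2,0)] -> total=1
Click 2 (2,4) count=2: revealed 1 new [(2,4)] -> total=2
Click 3 (0,0) count=0: revealed 4 new [(0,0) (0,1) (1,0) (1,1)] -> total=6
Click 4 (0,3) count=2: revealed 1 new [(0,3)] -> total=7

Answer: 7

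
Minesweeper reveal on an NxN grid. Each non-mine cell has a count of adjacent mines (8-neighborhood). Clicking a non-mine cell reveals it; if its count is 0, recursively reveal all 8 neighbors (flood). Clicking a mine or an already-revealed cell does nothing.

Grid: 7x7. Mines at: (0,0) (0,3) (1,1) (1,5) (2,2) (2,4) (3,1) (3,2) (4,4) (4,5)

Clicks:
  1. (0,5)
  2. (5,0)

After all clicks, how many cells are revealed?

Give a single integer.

Click 1 (0,5) count=1: revealed 1 new [(0,5)] -> total=1
Click 2 (5,0) count=0: revealed 18 new [(4,0) (4,1) (4,2) (4,3) (5,0) (5,1) (5,2) (5,3) (5,4) (5,5) (5,6) (6,0) (6,1) (6,2) (6,3) (6,4) (6,5) (6,6)] -> total=19

Answer: 19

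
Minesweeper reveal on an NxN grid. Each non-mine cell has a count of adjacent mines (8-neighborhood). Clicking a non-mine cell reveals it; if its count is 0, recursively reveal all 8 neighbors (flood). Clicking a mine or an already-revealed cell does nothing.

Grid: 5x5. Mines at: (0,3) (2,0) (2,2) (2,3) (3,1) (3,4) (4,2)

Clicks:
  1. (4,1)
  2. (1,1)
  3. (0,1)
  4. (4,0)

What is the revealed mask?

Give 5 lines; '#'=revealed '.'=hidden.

Click 1 (4,1) count=2: revealed 1 new [(4,1)] -> total=1
Click 2 (1,1) count=2: revealed 1 new [(1,1)] -> total=2
Click 3 (0,1) count=0: revealed 5 new [(0,0) (0,1) (0,2) (1,0) (1,2)] -> total=7
Click 4 (4,0) count=1: revealed 1 new [(4,0)] -> total=8

Answer: ###..
###..
.....
.....
##...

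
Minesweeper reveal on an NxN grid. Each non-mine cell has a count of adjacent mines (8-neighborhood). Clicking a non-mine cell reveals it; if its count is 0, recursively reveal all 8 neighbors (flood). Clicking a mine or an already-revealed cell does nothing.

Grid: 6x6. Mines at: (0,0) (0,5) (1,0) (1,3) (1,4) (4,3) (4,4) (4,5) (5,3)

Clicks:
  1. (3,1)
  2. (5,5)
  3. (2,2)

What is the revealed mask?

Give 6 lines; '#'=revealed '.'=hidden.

Answer: ......
......
###...
###...
###...
###..#

Derivation:
Click 1 (3,1) count=0: revealed 12 new [(2,0) (2,1) (2,2) (3,0) (3,1) (3,2) (4,0) (4,1) (4,2) (5,0) (5,1) (5,2)] -> total=12
Click 2 (5,5) count=2: revealed 1 new [(5,5)] -> total=13
Click 3 (2,2) count=1: revealed 0 new [(none)] -> total=13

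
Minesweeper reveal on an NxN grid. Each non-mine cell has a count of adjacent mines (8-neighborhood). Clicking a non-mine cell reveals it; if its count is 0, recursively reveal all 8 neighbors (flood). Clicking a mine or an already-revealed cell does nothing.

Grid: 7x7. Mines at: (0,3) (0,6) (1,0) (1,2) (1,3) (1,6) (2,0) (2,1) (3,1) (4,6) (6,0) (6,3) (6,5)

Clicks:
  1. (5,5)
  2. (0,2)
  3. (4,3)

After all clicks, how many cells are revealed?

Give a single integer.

Answer: 17

Derivation:
Click 1 (5,5) count=2: revealed 1 new [(5,5)] -> total=1
Click 2 (0,2) count=3: revealed 1 new [(0,2)] -> total=2
Click 3 (4,3) count=0: revealed 15 new [(2,2) (2,3) (2,4) (2,5) (3,2) (3,3) (3,4) (3,5) (4,2) (4,3) (4,4) (4,5) (5,2) (5,3) (5,4)] -> total=17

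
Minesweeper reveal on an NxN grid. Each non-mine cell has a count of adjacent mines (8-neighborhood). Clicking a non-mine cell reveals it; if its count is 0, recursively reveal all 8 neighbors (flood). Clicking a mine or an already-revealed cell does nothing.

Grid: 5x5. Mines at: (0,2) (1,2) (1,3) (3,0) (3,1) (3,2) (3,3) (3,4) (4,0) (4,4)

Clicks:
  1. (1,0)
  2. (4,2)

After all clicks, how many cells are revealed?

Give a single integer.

Answer: 7

Derivation:
Click 1 (1,0) count=0: revealed 6 new [(0,0) (0,1) (1,0) (1,1) (2,0) (2,1)] -> total=6
Click 2 (4,2) count=3: revealed 1 new [(4,2)] -> total=7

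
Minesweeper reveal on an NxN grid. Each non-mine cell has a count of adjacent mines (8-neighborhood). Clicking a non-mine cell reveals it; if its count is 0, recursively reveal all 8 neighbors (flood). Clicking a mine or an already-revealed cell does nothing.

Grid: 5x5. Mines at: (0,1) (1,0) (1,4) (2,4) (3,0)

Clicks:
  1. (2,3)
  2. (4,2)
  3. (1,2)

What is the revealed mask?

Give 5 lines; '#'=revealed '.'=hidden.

Click 1 (2,3) count=2: revealed 1 new [(2,3)] -> total=1
Click 2 (4,2) count=0: revealed 13 new [(1,1) (1,2) (1,3) (2,1) (2,2) (3,1) (3,2) (3,3) (3,4) (4,1) (4,2) (4,3) (4,4)] -> total=14
Click 3 (1,2) count=1: revealed 0 new [(none)] -> total=14

Answer: .....
.###.
.###.
.####
.####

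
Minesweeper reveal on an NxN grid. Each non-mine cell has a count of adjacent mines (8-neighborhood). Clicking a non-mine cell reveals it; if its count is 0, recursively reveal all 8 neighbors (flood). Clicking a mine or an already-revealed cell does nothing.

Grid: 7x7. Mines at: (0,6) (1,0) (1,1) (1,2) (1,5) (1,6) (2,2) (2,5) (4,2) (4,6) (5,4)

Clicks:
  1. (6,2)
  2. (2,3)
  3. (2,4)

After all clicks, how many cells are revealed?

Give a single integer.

Answer: 16

Derivation:
Click 1 (6,2) count=0: revealed 14 new [(2,0) (2,1) (3,0) (3,1) (4,0) (4,1) (5,0) (5,1) (5,2) (5,3) (6,0) (6,1) (6,2) (6,3)] -> total=14
Click 2 (2,3) count=2: revealed 1 new [(2,3)] -> total=15
Click 3 (2,4) count=2: revealed 1 new [(2,4)] -> total=16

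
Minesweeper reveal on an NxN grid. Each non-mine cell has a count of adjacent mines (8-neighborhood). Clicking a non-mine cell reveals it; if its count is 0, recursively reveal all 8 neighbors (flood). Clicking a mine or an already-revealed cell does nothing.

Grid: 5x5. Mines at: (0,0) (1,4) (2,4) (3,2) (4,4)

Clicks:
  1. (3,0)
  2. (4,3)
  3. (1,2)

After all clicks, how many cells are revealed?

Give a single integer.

Click 1 (3,0) count=0: revealed 8 new [(1,0) (1,1) (2,0) (2,1) (3,0) (3,1) (4,0) (4,1)] -> total=8
Click 2 (4,3) count=2: revealed 1 new [(4,3)] -> total=9
Click 3 (1,2) count=0: revealed 7 new [(0,1) (0,2) (0,3) (1,2) (1,3) (2,2) (2,3)] -> total=16

Answer: 16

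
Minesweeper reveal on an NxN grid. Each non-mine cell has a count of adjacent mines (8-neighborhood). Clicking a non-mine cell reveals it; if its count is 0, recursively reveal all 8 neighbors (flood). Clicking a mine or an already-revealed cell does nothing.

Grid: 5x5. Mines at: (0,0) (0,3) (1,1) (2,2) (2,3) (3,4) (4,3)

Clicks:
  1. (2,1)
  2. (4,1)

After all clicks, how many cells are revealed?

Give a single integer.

Click 1 (2,1) count=2: revealed 1 new [(2,1)] -> total=1
Click 2 (4,1) count=0: revealed 7 new [(2,0) (3,0) (3,1) (3,2) (4,0) (4,1) (4,2)] -> total=8

Answer: 8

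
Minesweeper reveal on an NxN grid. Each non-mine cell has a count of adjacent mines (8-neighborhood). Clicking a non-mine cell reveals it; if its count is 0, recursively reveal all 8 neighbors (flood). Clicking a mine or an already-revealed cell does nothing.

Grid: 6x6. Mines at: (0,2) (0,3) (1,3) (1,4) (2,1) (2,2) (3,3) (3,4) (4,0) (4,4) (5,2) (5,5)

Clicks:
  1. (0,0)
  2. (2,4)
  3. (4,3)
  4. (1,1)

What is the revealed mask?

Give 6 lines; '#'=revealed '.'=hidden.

Click 1 (0,0) count=0: revealed 4 new [(0,0) (0,1) (1,0) (1,1)] -> total=4
Click 2 (2,4) count=4: revealed 1 new [(2,4)] -> total=5
Click 3 (4,3) count=4: revealed 1 new [(4,3)] -> total=6
Click 4 (1,1) count=3: revealed 0 new [(none)] -> total=6

Answer: ##....
##....
....#.
......
...#..
......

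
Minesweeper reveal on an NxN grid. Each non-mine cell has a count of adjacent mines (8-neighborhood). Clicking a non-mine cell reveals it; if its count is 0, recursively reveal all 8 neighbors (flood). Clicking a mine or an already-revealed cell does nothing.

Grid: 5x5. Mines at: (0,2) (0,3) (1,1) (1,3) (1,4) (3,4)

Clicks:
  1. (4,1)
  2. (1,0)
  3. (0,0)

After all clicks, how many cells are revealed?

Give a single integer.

Click 1 (4,1) count=0: revealed 12 new [(2,0) (2,1) (2,2) (2,3) (3,0) (3,1) (3,2) (3,3) (4,0) (4,1) (4,2) (4,3)] -> total=12
Click 2 (1,0) count=1: revealed 1 new [(1,0)] -> total=13
Click 3 (0,0) count=1: revealed 1 new [(0,0)] -> total=14

Answer: 14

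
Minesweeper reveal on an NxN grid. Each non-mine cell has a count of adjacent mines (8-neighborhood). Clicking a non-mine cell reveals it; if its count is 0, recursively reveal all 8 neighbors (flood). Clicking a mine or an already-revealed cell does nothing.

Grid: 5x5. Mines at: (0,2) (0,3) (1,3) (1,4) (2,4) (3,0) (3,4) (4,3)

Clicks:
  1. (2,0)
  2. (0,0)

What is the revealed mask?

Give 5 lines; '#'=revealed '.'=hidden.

Answer: ##...
##...
##...
.....
.....

Derivation:
Click 1 (2,0) count=1: revealed 1 new [(2,0)] -> total=1
Click 2 (0,0) count=0: revealed 5 new [(0,0) (0,1) (1,0) (1,1) (2,1)] -> total=6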